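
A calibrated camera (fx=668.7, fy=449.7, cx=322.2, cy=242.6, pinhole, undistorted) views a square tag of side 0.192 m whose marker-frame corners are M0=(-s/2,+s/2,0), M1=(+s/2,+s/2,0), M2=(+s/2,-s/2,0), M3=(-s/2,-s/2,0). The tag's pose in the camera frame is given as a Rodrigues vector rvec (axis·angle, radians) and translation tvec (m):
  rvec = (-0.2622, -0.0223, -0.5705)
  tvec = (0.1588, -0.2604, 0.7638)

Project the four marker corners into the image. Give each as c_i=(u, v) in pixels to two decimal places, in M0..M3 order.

Intrinsics K: fx=668.7, fy=449.7, cx=322.2, cy=242.6
Marker side s = 0.192 m; corners in marker frame (Z=0):
  M0 = (-0.0960, +0.0960, 0)
  M1 = (+0.0960, +0.0960, 0)
  M2 = (+0.0960, -0.0960, 0)
  M3 = (-0.0960, -0.0960, 0)
rvec = (-0.2622, -0.0223, -0.5705), |rvec| = θ = 0.62826 rad = 35.997°
Rodrigues: sinθ=0.58774, 1−cosθ=0.19095; R = I + sinθ·[k]× + (1−cosθ)·[k]×²:
    [+0.84231 +0.53653 +0.05150]
    [-0.53087 +0.80929 +0.25144]
    [+0.09323 -0.23913 +0.96650]
t = (0.1588, -0.2604, 0.7638) m
M0: Pc = R·M0+t = (+0.12945, -0.13174, +0.73189); u = 668.7·(+0.12945)/0.73189 + 322.2 = 440.4689, v = 449.7·(-0.13174)/0.73189 + 242.6 = 161.6519
M1: Pc = R·M1+t = (+0.29117, -0.23367, +0.74979); u = 668.7·(+0.29117)/0.74979 + 322.2 = 581.8776, v = 449.7·(-0.23367)/0.74979 + 242.6 = 102.4515
M2: Pc = R·M2+t = (+0.18815, -0.38906, +0.79571); u = 668.7·(+0.18815)/0.79571 + 322.2 = 480.3222, v = 449.7·(-0.38906)/0.79571 + 242.6 = 22.7220
M3: Pc = R·M3+t = (+0.02643, -0.28713, +0.77781); u = 668.7·(+0.02643)/0.77781 + 322.2 = 344.9238, v = 449.7·(-0.28713)/0.77781 + 242.6 = 76.5930

c0=(440.47, 161.65) c1=(581.88, 102.45) c2=(480.32, 22.72) c3=(344.92, 76.59)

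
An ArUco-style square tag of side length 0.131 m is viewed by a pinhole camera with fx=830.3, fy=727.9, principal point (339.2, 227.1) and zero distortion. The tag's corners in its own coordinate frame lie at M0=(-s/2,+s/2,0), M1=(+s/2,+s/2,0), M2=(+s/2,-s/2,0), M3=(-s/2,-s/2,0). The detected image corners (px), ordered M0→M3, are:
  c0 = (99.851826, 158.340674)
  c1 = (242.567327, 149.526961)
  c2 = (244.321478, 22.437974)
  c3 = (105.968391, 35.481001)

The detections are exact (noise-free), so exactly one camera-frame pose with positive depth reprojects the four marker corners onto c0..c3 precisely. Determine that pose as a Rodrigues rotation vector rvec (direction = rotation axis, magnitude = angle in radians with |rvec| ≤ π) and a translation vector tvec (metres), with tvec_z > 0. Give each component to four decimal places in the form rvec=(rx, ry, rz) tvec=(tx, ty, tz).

rvec=(-0.1770, 0.2081, -0.0276) tvec=(-0.1462, -0.1362, 0.7258)

Intrinsics K: fx=830.3, fy=727.9, cx=339.2, cy=227.1
Marker side s = 0.131 m; corners in marker frame (Z=0):
  M0 = (-0.0655, +0.0655, 0)
  M1 = (+0.0655, +0.0655, 0)
  M2 = (+0.0655, -0.0655, 0)
  M3 = (-0.0655, -0.0655, 0)
Detected image corners:
  c0 = (99.851826, 158.340674) px
  c1 = (242.567327, 149.526961) px
  c2 = (244.321478, 22.437974) px
  c3 = (105.968391, 35.481001) px
Planar DLT: solve 8×8 A·h = b for H (H[2,2]=1):
  H  [+1024.06970 -72.73847 +171.92131]
  H  [-109.26257 +931.32129 +90.54486]
  H  [-0.27974 -0.24479 +1.00000]
B = K⁻¹H; ‖b₁‖=1.377814, ‖b₂‖=1.377814; λ = 2/(‖b₁‖+‖b₂‖) = 0.725787, sign → tz>0 ⇒ λ=+0.725787
r₁ = λ·B[:,0] = (+0.97811,-0.04560,-0.20303); r₂ = λ·B[:,1] = (+0.00900,+0.98405,-0.17767)
r₃ = r₁×r₂ = (+0.20789,+0.17195,+0.96292); SVD([r₁ r₂ r₃]) → R = UVᵀ:
  R  [+0.97811 +0.00900 +0.20789]
  R  [-0.04560 +0.98405 +0.17195]
  R  [-0.20303 -0.17767 +0.96292]
t = (-0.14622, -0.13616, +0.72579) m
tr R = 2.925079; θ = arccos((tr R − 1)/2) = 0.274580 rad = 15.732°
axis k = ((R−Rᵀ)₃₂, (R−Rᵀ)₁₃, (R−Rᵀ)₂₁) / (2 sinθ) = (-0.644714, +0.757764, -0.100686)
rvec = θ·k = (-0.177025, +0.208066, -0.027646)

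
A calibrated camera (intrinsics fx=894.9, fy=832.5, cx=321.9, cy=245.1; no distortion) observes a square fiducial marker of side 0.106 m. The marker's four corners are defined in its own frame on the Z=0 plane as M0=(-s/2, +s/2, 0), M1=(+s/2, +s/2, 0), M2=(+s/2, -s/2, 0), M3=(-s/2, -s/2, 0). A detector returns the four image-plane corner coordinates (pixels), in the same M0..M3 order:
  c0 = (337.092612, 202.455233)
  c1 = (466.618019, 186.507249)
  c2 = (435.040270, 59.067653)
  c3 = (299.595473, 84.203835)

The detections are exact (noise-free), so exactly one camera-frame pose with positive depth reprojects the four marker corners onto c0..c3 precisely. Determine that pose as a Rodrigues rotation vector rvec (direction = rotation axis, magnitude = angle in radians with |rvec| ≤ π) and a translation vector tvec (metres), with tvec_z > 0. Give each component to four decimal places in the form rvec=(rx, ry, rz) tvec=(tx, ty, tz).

Intrinsics K: fx=894.9, fy=832.5, cx=321.9, cy=245.1
Marker side s = 0.106 m; corners in marker frame (Z=0):
  M0 = (-0.0530, +0.0530, 0)
  M1 = (+0.0530, +0.0530, 0)
  M2 = (+0.0530, -0.0530, 0)
  M3 = (-0.0530, -0.0530, 0)
Detected image corners:
  c0 = (337.092612, 202.455233) px
  c1 = (466.618019, 186.507249) px
  c2 = (435.040270, 59.067653) px
  c3 = (299.595473, 84.203835) px
Planar DLT: solve 8×8 A·h = b for H (H[2,2]=1):
  H  [+1014.94266 +549.84771 +382.98089]
  H  [-273.43957 +1234.71715 +135.27845]
  H  [-0.60860 +0.58016 +1.00000]
B = K⁻¹H; ‖b₁‖=1.491119, ‖b₂‖=1.491119; λ = 2/(‖b₁‖+‖b₂‖) = 0.670637, sign → tz>0 ⇒ λ=+0.670637
r₁ = λ·B[:,0] = (+0.90741,-0.10011,-0.40815); r₂ = λ·B[:,1] = (+0.27210,+0.88010,+0.38908)
r₃ = r₁×r₂ = (+0.32026,-0.46411,+0.82585); SVD([r₁ r₂ r₃]) → R = UVᵀ:
  R  [+0.90741 +0.27210 +0.32026]
  R  [-0.10011 +0.88010 -0.46411]
  R  [-0.40815 +0.38908 +0.82585]
t = (+0.04577, -0.08847, +0.67064) m
tr R = 2.613365; θ = arccos((tr R − 1)/2) = 0.632279 rad = 36.227°
axis k = ((R−Rᵀ)₃₂, (R−Rᵀ)₁₃, (R−Rᵀ)₂₁) / (2 sinθ) = (+0.721836, +0.616267, -0.314909)
rvec = θ·k = (+0.456402, +0.389653, -0.199110)

rvec=(0.4564, 0.3897, -0.1991) tvec=(0.0458, -0.0885, 0.6706)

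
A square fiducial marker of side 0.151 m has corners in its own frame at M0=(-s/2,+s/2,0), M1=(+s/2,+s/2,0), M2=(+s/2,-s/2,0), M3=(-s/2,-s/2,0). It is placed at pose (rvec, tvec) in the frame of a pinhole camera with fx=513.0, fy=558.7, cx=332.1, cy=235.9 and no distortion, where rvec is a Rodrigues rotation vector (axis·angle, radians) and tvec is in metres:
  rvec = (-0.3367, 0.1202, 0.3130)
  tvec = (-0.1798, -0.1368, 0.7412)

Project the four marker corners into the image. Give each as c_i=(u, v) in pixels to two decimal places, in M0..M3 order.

Intrinsics K: fx=513.0, fy=558.7, cx=332.1, cy=235.9
Marker side s = 0.151 m; corners in marker frame (Z=0):
  M0 = (-0.0755, +0.0755, 0)
  M1 = (+0.0755, +0.0755, 0)
  M2 = (+0.0755, -0.0755, 0)
  M3 = (-0.0755, -0.0755, 0)
rvec = (-0.3367, 0.1202, 0.3130), |rvec| = θ = 0.47517 rad = 27.225°
Rodrigues: sinθ=0.45749, 1−cosθ=0.11078; R = I + sinθ·[k]× + (1−cosθ)·[k]×²:
    [+0.94484 -0.32121 +0.06402]
    [+0.28150 +0.89631 +0.34263]
    [-0.16744 -0.30571 +0.93729]
t = (-0.1798, -0.1368, 0.7412) m
M0: Pc = R·M0+t = (-0.27539, -0.09038, +0.73076); u = 513.0·(-0.27539)/0.73076 + 332.1 = 138.7760, v = 558.7·(-0.09038)/0.73076 + 235.9 = 166.7989
M1: Pc = R·M1+t = (-0.13272, -0.04788, +0.70548); u = 513.0·(-0.13272)/0.70548 + 332.1 = 235.5933, v = 558.7·(-0.04788)/0.70548 + 235.9 = 197.9848
M2: Pc = R·M2+t = (-0.08421, -0.18322, +0.75164); u = 513.0·(-0.08421)/0.75164 + 332.1 = 274.6240, v = 558.7·(-0.18322)/0.75164 + 235.9 = 99.7125
M3: Pc = R·M3+t = (-0.22688, -0.22572, +0.77692); u = 513.0·(-0.22688)/0.77692 + 332.1 = 182.2891, v = 558.7·(-0.22572)/0.77692 + 235.9 = 73.5776

c0=(138.78, 166.80) c1=(235.59, 197.98) c2=(274.62, 99.71) c3=(182.29, 73.58)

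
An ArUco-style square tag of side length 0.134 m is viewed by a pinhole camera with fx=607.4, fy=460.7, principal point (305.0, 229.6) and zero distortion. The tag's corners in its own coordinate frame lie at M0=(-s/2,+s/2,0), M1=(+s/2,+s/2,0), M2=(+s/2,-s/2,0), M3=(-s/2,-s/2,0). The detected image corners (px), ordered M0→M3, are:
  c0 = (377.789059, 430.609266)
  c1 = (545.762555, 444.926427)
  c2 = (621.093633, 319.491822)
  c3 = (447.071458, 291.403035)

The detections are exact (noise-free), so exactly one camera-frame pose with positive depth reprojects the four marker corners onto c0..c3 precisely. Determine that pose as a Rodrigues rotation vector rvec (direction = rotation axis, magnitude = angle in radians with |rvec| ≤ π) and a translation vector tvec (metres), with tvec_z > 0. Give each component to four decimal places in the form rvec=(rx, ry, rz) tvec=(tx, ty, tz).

Intrinsics K: fx=607.4, fy=460.7, cx=305.0, cy=229.6
Marker side s = 0.134 m; corners in marker frame (Z=0):
  M0 = (-0.0670, +0.0670, 0)
  M1 = (+0.0670, +0.0670, 0)
  M2 = (+0.0670, -0.0670, 0)
  M3 = (-0.0670, -0.0670, 0)
Detected image corners:
  c0 = (377.789059, 430.609266) px
  c1 = (545.762555, 444.926427) px
  c2 = (621.093633, 319.491822) px
  c3 = (447.071458, 291.403035) px
Planar DLT: solve 8×8 A·h = b for H (H[2,2]=1):
  H  [+1617.73870 -264.38512 +500.52526]
  H  [+411.91177 +1191.27045 +374.55552]
  H  [+0.68780 +0.55481 +1.00000]
B = K⁻¹H; ‖b₁‖=2.479960, ‖b₂‖=2.479960; λ = 2/(‖b₁‖+‖b₂‖) = 0.403232, sign → tz>0 ⇒ λ=+0.403232
r₁ = λ·B[:,0] = (+0.93470,+0.22231,+0.27734); r₂ = λ·B[:,1] = (-0.28785,+0.93118,+0.22372)
r₃ = r₁×r₂ = (-0.20852,-0.28894,+0.93436); SVD([r₁ r₂ r₃]) → R = UVᵀ:
  R  [+0.93470 -0.28785 -0.20852]
  R  [+0.22231 +0.93118 -0.28894]
  R  [+0.27734 +0.22372 +0.93436]
t = (+0.12980, +0.12687, +0.40323) m
tr R = 2.800236; θ = arccos((tr R − 1)/2) = 0.450757 rad = 25.826°
axis k = ((R−Rᵀ)₃₂, (R−Rᵀ)₁₃, (R−Rᵀ)₂₁) / (2 sinθ) = (+0.588392, -0.557633, +0.585526)
rvec = θ·k = (+0.265221, -0.251357, +0.263930)

rvec=(0.2652, -0.2514, 0.2639) tvec=(0.1298, 0.1269, 0.4032)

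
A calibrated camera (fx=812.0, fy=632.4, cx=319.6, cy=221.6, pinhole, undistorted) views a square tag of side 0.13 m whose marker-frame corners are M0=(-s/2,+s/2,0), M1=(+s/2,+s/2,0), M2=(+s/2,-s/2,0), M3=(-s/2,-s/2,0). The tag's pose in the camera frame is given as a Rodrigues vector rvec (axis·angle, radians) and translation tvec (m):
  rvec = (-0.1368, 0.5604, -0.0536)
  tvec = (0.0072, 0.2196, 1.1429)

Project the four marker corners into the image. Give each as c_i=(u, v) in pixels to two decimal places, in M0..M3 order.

c0=(286.98, 378.45) c1=(366.17, 381.63) c2=(364.13, 306.20) c3=(286.30, 307.42)

Intrinsics K: fx=812.0, fy=632.4, cx=319.6, cy=221.6
Marker side s = 0.13 m; corners in marker frame (Z=0):
  M0 = (-0.0650, +0.0650, 0)
  M1 = (+0.0650, +0.0650, 0)
  M2 = (+0.0650, -0.0650, 0)
  M3 = (-0.0650, -0.0650, 0)
rvec = (-0.1368, 0.5604, -0.0536), |rvec| = θ = 0.57934 rad = 33.194°
Rodrigues: sinθ=0.54747, 1−cosθ=0.16318; R = I + sinθ·[k]× + (1−cosθ)·[k]×²:
    [+0.84592 +0.01338 +0.53314]
    [-0.08792 +0.98950 +0.11467]
    [-0.52601 -0.14388 +0.83822]
t = (0.0072, 0.2196, 1.1429) m
M0: Pc = R·M0+t = (-0.04692, +0.28963, +1.16774); u = 812.0·(-0.04692)/1.16774 + 319.6 = 286.9770, v = 632.4·(+0.28963)/1.16774 + 221.6 = 378.4534
M1: Pc = R·M1+t = (+0.06305, +0.27820, +1.09936); u = 812.0·(+0.06305)/1.09936 + 319.6 = 366.1730, v = 632.4·(+0.27820)/1.09936 + 221.6 = 381.6348
M2: Pc = R·M2+t = (+0.06132, +0.14957, +1.11806); u = 812.0·(+0.06132)/1.11806 + 319.6 = 364.1306, v = 632.4·(+0.14957)/1.11806 + 221.6 = 306.1985
M3: Pc = R·M3+t = (-0.04865, +0.16100, +1.18644); u = 812.0·(-0.04865)/1.18644 + 319.6 = 286.3008, v = 632.4·(+0.16100)/1.18644 + 221.6 = 307.4150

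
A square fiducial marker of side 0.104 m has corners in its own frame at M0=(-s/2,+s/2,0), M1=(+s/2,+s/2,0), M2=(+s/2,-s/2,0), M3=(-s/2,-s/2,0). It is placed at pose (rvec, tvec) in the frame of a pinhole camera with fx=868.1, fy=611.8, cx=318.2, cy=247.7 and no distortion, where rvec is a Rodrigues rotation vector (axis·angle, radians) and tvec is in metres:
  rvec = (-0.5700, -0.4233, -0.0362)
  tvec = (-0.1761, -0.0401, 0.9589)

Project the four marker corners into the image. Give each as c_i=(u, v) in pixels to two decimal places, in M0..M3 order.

c0=(112.59, 247.35) c1=(208.09, 252.87) c2=(200.60, 199.26) c3=(110.09, 191.75)

Intrinsics K: fx=868.1, fy=611.8, cx=318.2, cy=247.7
Marker side s = 0.104 m; corners in marker frame (Z=0):
  M0 = (-0.0520, +0.0520, 0)
  M1 = (+0.0520, +0.0520, 0)
  M2 = (+0.0520, -0.0520, 0)
  M3 = (-0.0520, -0.0520, 0)
rvec = (-0.5700, -0.4233, -0.0362), |rvec| = θ = 0.71091 rad = 40.732°
Rodrigues: sinθ=0.65252, 1−cosθ=0.24223; R = I + sinθ·[k]× + (1−cosθ)·[k]×²:
    [+0.91349 +0.14887 -0.37864]
    [+0.08242 +0.84365 +0.53053]
    [+0.39842 -0.51584 +0.75840]
t = (-0.1761, -0.0401, 0.9589) m
M0: Pc = R·M0+t = (-0.21586, -0.00052, +0.91136); u = 868.1·(-0.21586)/0.91136 + 318.2 = 112.5857, v = 611.8·(-0.00052)/0.91136 + 247.7 = 247.3536
M1: Pc = R·M1+t = (-0.12086, +0.00806, +0.95279); u = 868.1·(-0.12086)/0.95279 + 318.2 = 208.0859, v = 611.8·(+0.00806)/0.95279 + 247.7 = 252.8725
M2: Pc = R·M2+t = (-0.13634, -0.07968, +1.00644); u = 868.1·(-0.13634)/1.00644 + 318.2 = 200.6010, v = 611.8·(-0.07968)/1.00644 + 247.7 = 199.2613
M3: Pc = R·M3+t = (-0.23134, -0.08826, +0.96501); u = 868.1·(-0.23134)/0.96501 + 318.2 = 110.0886, v = 611.8·(-0.08826)/0.96501 + 247.7 = 191.7473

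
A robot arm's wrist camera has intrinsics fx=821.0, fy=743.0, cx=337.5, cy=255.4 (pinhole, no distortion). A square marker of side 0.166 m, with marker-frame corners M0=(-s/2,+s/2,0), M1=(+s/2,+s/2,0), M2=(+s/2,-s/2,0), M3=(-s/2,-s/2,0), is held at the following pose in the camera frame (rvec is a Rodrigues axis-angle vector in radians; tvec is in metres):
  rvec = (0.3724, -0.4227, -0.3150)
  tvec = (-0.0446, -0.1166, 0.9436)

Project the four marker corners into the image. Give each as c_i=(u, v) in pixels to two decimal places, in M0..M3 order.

Intrinsics K: fx=821.0, fy=743.0, cx=337.5, cy=255.4
Marker side s = 0.166 m; corners in marker frame (Z=0):
  M0 = (-0.0830, +0.0830, 0)
  M1 = (+0.0830, +0.0830, 0)
  M2 = (+0.0830, -0.0830, 0)
  M3 = (-0.0830, -0.0830, 0)
rvec = (0.3724, -0.4227, -0.3150), |rvec| = θ = 0.64543 rad = 36.981°
Rodrigues: sinθ=0.60154, 1−cosθ=0.20116; R = I + sinθ·[k]× + (1−cosθ)·[k]×²:
    [+0.86581 +0.21757 -0.45060]
    [-0.36959 +0.88512 -0.28278]
    [+0.33731 +0.41137 +0.84675]
t = (-0.0446, -0.1166, 0.9436) m
M0: Pc = R·M0+t = (-0.09840, -0.01246, +0.94975); u = 821.0·(-0.09840)/0.94975 + 337.5 = 252.4357, v = 743.0·(-0.01246)/0.94975 + 255.4 = 245.6532
M1: Pc = R·M1+t = (+0.04532, -0.07381, +1.00574); u = 821.0·(+0.04532)/1.00574 + 337.5 = 374.4955, v = 743.0·(-0.07381)/1.00574 + 255.4 = 200.8713
M2: Pc = R·M2+t = (+0.00920, -0.22074, +0.93745); u = 821.0·(+0.00920)/0.93745 + 337.5 = 345.5605, v = 743.0·(-0.22074)/0.93745 + 255.4 = 80.4466
M3: Pc = R·M3+t = (-0.13452, -0.15939, +0.88146); u = 821.0·(-0.13452)/0.88146 + 337.5 = 212.2065, v = 743.0·(-0.15939)/0.88146 + 255.4 = 121.0480

c0=(252.44, 245.65) c1=(374.50, 200.87) c2=(345.56, 80.45) c3=(212.21, 121.05)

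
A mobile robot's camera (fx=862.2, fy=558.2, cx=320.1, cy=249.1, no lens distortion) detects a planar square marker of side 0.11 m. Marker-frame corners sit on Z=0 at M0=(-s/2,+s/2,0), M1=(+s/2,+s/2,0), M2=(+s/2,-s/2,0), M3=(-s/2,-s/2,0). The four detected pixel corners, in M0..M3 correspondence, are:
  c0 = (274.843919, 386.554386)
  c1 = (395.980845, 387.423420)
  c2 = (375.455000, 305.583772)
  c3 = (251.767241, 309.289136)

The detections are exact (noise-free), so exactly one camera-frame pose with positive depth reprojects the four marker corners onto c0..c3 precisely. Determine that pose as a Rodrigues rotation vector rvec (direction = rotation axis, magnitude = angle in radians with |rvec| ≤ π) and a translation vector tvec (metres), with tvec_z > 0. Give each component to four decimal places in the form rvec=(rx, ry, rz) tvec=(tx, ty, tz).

rvec=(0.2336, 0.3697, -0.1283) tvec=(0.0024, 0.1270, 0.7181)

Intrinsics K: fx=862.2, fy=558.2, cx=320.1, cy=249.1
Marker side s = 0.11 m; corners in marker frame (Z=0):
  M0 = (-0.0550, +0.0550, 0)
  M1 = (+0.0550, +0.0550, 0)
  M2 = (+0.0550, -0.0550, 0)
  M3 = (-0.0550, -0.0550, 0)
Detected image corners:
  c0 = (274.843919, 386.554386) px
  c1 = (395.980845, 387.423420) px
  c2 = (375.455000, 305.583772) px
  c3 = (251.767241, 309.289136) px
Planar DLT: solve 8×8 A·h = b for H (H[2,2]=1):
  H  [+944.65312 +289.91936 +322.93778]
  H  [-192.32983 +820.40146 +347.84901]
  H  [-0.51772 +0.28164 +1.00000]
B = K⁻¹H; ‖b₁‖=1.392643, ‖b₂‖=1.392643; λ = 2/(‖b₁‖+‖b₂‖) = 0.718059, sign → tz>0 ⇒ λ=+0.718059
r₁ = λ·B[:,0] = (+0.92475,-0.08151,-0.37175); r₂ = λ·B[:,1] = (+0.16637,+0.96510,+0.20224)
r₃ = r₁×r₂ = (+0.34230,-0.24886,+0.90603); SVD([r₁ r₂ r₃]) → R = UVᵀ:
  R  [+0.92475 +0.16637 +0.34230]
  R  [-0.08151 +0.96510 -0.24886]
  R  [-0.37175 +0.20224 +0.90603]
t = (+0.00236, +0.12703, +0.71806) m
tr R = 2.795883; θ = arccos((tr R − 1)/2) = 0.455727 rad = 26.111°
axis k = ((R−Rᵀ)₃₂, (R−Rᵀ)₁₃, (R−Rᵀ)₂₁) / (2 sinθ) = (+0.512479, +0.811210, -0.281610)
rvec = θ·k = (+0.233551, +0.369690, -0.128337)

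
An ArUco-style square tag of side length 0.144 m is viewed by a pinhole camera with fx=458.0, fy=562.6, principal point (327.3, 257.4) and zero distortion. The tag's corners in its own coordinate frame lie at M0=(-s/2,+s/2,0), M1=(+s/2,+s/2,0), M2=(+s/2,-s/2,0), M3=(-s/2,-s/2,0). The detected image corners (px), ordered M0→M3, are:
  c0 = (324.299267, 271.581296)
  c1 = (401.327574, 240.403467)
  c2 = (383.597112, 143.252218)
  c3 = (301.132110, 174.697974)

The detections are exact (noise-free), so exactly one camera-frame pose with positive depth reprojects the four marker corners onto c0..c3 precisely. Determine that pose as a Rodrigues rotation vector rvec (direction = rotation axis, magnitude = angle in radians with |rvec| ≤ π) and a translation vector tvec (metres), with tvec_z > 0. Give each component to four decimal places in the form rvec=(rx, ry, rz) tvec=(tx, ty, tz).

Intrinsics K: fx=458.0, fy=562.6, cx=327.3, cy=257.4
Marker side s = 0.144 m; corners in marker frame (Z=0):
  M0 = (-0.0720, +0.0720, 0)
  M1 = (+0.0720, +0.0720, 0)
  M2 = (+0.0720, -0.0720, 0)
  M3 = (-0.0720, -0.0720, 0)
Detected image corners:
  c0 = (324.299267, 271.581296) px
  c1 = (401.327574, 240.403467) px
  c2 = (383.597112, 143.252218) px
  c3 = (301.132110, 174.697974) px
Planar DLT: solve 8×8 A·h = b for H (H[2,2]=1):
  H  [+596.70780 +297.60828 +353.26853]
  H  [-191.80841 +765.40371 +208.88764]
  H  [+0.12341 +0.44179 +1.00000]
B = K⁻¹H; ‖b₁‖=1.283963, ‖b₂‖=1.283963; λ = 2/(‖b₁‖+‖b₂‖) = 0.778838, sign → tz>0 ⇒ λ=+0.778838
r₁ = λ·B[:,0] = (+0.94603,-0.30951,+0.09611); r₂ = λ·B[:,1] = (+0.26020,+0.90217,+0.34408)
r₃ = r₁×r₂ = (-0.19321,-0.30050,+0.93401); SVD([r₁ r₂ r₃]) → R = UVᵀ:
  R  [+0.94603 +0.26020 -0.19321]
  R  [-0.30951 +0.90217 -0.30050]
  R  [+0.09611 +0.34408 +0.93401]
t = (+0.04416, -0.06716, +0.77884) m
tr R = 2.782201; θ = arccos((tr R − 1)/2) = 0.471032 rad = 26.988°
axis k = ((R−Rᵀ)₃₂, (R−Rᵀ)₁₃, (R−Rᵀ)₂₁) / (2 sinθ) = (+0.710201, -0.318772, -0.627694)
rvec = θ·k = (+0.334527, -0.150152, -0.295664)

rvec=(0.3345, -0.1502, -0.2957) tvec=(0.0442, -0.0672, 0.7788)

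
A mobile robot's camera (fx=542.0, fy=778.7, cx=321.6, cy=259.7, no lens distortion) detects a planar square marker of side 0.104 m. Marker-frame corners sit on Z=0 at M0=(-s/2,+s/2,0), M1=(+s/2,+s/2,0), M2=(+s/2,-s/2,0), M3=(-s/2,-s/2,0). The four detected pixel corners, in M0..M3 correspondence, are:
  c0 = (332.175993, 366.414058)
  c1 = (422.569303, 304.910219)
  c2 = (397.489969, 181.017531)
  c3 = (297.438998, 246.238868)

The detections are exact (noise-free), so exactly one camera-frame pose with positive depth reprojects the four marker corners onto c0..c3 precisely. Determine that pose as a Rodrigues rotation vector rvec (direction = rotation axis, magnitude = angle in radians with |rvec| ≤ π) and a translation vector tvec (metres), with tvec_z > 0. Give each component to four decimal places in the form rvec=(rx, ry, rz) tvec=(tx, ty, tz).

Intrinsics K: fx=542.0, fy=778.7, cx=321.6, cy=259.7
Marker side s = 0.104 m; corners in marker frame (Z=0):
  M0 = (-0.0520, +0.0520, 0)
  M1 = (+0.0520, +0.0520, 0)
  M2 = (+0.0520, -0.0520, 0)
  M3 = (-0.0520, -0.0520, 0)
Detected image corners:
  c0 = (332.175993, 366.414058) px
  c1 = (422.569303, 304.910219) px
  c2 = (397.489969, 181.017531) px
  c3 = (297.438998, 246.238868) px
Planar DLT: solve 8×8 A·h = b for H (H[2,2]=1):
  H  [+979.89068 +619.68213 +363.58642]
  H  [-558.00187 +1425.58172 +277.25421]
  H  [+0.18351 +0.91758 +1.00000]
B = K⁻¹H; ‖b₁‖=1.877583, ‖b₂‖=1.877583; λ = 2/(‖b₁‖+‖b₂‖) = 0.532600, sign → tz>0 ⇒ λ=+0.532600
r₁ = λ·B[:,0] = (+0.90490,-0.41425,+0.09774); r₂ = λ·B[:,1] = (+0.31896,+0.81206,+0.48870)
r₃ = r₁×r₂ = (-0.28181,-0.41105,+0.86696); SVD([r₁ r₂ r₃]) → R = UVᵀ:
  R  [+0.90490 +0.31896 -0.28181]
  R  [-0.41425 +0.81206 -0.41105]
  R  [+0.09774 +0.48870 +0.86696]
t = (+0.04126, +0.01201, +0.53260) m
tr R = 2.583917; θ = arccos((tr R − 1)/2) = 0.656786 rad = 37.631°
axis k = ((R−Rᵀ)₃₂, (R−Rᵀ)₁₃, (R−Rᵀ)₂₁) / (2 sinθ) = (+0.736807, -0.310815, -0.600424)
rvec = θ·k = (+0.483925, -0.204139, -0.394350)

rvec=(0.4839, -0.2041, -0.3943) tvec=(0.0413, 0.0120, 0.5326)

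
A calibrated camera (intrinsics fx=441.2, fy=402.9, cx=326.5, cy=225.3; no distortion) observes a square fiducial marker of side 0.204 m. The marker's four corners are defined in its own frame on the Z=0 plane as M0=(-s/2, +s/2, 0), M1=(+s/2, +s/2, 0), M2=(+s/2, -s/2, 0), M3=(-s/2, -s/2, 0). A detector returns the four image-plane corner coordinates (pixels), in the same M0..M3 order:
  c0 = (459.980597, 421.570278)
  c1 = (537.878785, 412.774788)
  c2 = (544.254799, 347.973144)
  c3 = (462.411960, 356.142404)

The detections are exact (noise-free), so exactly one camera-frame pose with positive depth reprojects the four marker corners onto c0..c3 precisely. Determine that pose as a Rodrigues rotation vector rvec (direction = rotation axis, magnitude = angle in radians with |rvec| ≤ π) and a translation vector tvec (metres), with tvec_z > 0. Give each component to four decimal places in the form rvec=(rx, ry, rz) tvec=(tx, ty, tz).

rvec=(0.2672, -0.0958, -0.0661) tvec=(0.4288, 0.4298, 1.0817)

Intrinsics K: fx=441.2, fy=402.9, cx=326.5, cy=225.3
Marker side s = 0.204 m; corners in marker frame (Z=0):
  M0 = (-0.1020, +0.1020, 0)
  M1 = (+0.1020, +0.1020, 0)
  M2 = (+0.1020, -0.1020, 0)
  M3 = (-0.1020, -0.1020, 0)
Detected image corners:
  c0 = (459.980597, 421.570278) px
  c1 = (537.878785, 412.774788) px
  c2 = (544.254799, 347.973144) px
  c3 = (462.411960, 356.142404) px
Planar DLT: solve 8×8 A·h = b for H (H[2,2]=1):
  H  [+430.99408 +101.84799 +501.39900]
  H  [-11.13785 +413.97289 +385.39935]
  H  [+0.07925 +0.24647 +1.00000]
B = K⁻¹H; ‖b₁‖=0.924439, ‖b₂‖=0.924439; λ = 2/(‖b₁‖+‖b₂‖) = 1.081737, sign → tz>0 ⇒ λ=+1.081737
r₁ = λ·B[:,0] = (+0.99327,-0.07784,+0.08573); r₂ = λ·B[:,1] = (+0.05241,+0.96238,+0.26661)
r₃ = r₁×r₂ = (-0.10326,-0.26033,+0.95998); SVD([r₁ r₂ r₃]) → R = UVᵀ:
  R  [+0.99327 +0.05241 -0.10326]
  R  [-0.07784 +0.96238 -0.26033]
  R  [+0.08573 +0.26661 +0.95998]
t = (+0.42882, +0.42985, +1.08174) m
tr R = 2.915634; θ = arccos((tr R − 1)/2) = 0.291490 rad = 16.701°
axis k = ((R−Rᵀ)₃₂, (R−Rᵀ)₁₃, (R−Rᵀ)₂₁) / (2 sinθ) = (+0.916803, -0.328808, -0.226622)
rvec = θ·k = (+0.267239, -0.095844, -0.066058)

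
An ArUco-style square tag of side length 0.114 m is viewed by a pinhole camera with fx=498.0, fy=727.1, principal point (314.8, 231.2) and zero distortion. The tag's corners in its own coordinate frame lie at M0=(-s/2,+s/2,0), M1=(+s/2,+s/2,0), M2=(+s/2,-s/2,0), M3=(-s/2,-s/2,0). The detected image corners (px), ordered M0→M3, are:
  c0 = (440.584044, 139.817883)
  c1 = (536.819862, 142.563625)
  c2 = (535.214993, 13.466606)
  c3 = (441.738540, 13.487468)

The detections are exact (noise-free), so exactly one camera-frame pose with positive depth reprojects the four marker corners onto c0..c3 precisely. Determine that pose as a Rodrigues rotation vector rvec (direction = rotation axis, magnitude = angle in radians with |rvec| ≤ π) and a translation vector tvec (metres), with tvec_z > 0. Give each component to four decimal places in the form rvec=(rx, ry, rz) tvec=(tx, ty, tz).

rvec=(-0.1611, 0.1131, 0.0439) tvec=(0.2152, -0.1317, 0.6184)

Intrinsics K: fx=498.0, fy=727.1, cx=314.8, cy=231.2
Marker side s = 0.114 m; corners in marker frame (Z=0):
  M0 = (-0.0570, +0.0570, 0)
  M1 = (+0.0570, +0.0570, 0)
  M2 = (+0.0570, -0.0570, 0)
  M3 = (-0.0570, -0.0570, 0)
Detected image corners:
  c0 = (440.584044, 139.817883) px
  c1 = (536.819862, 142.563625) px
  c2 = (535.214993, 13.466606) px
  c3 = (441.738540, 13.487468) px
Planar DLT: solve 8×8 A·h = b for H (H[2,2]=1):
  H  [+740.38048 -122.61264 +488.08136]
  H  [-2.70997 +1100.46689 +76.39944]
  H  [-0.18730 -0.25473 +1.00000]
B = K⁻¹H; ‖b₁‖=1.616964, ‖b₂‖=1.616964; λ = 2/(‖b₁‖+‖b₂‖) = 0.618443, sign → tz>0 ⇒ λ=+0.618443
r₁ = λ·B[:,0] = (+0.99267,+0.03453,-0.11584); r₂ = λ·B[:,1] = (-0.05268,+0.98611,-0.15754)
r₃ = r₁×r₂ = (+0.10879,+0.16248,+0.98070); SVD([r₁ r₂ r₃]) → R = UVᵀ:
  R  [+0.99267 -0.05268 +0.10879]
  R  [+0.03453 +0.98611 +0.16248]
  R  [-0.11584 -0.15754 +0.98070]
t = (+0.21519, -0.13167, +0.61844) m
tr R = 2.959470; θ = arccos((tr R − 1)/2) = 0.201661 rad = 11.554°
axis k = ((R−Rᵀ)₃₂, (R−Rᵀ)₁₃, (R−Rᵀ)₂₁) / (2 sinθ) = (-0.798864, +0.560731, +0.217707)
rvec = θ·k = (-0.161100, +0.113078, +0.043903)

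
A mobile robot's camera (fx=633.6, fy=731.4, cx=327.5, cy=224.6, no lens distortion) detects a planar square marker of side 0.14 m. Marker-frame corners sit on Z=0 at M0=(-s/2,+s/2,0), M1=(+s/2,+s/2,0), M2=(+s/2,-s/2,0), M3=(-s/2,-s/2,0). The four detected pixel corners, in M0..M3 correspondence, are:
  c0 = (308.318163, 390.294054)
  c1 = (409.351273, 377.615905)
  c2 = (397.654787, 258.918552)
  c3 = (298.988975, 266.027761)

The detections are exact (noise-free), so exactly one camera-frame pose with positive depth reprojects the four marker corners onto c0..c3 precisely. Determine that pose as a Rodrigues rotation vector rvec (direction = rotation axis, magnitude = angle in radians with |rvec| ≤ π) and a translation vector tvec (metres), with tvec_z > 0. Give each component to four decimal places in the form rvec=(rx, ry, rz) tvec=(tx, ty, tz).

rvec=(-0.1835, -0.2615, -0.0710) tvec=(0.0362, 0.1130, 0.8466)

Intrinsics K: fx=633.6, fy=731.4, cx=327.5, cy=224.6
Marker side s = 0.14 m; corners in marker frame (Z=0):
  M0 = (-0.0700, +0.0700, 0)
  M1 = (+0.0700, +0.0700, 0)
  M2 = (+0.0700, -0.0700, 0)
  M3 = (-0.0700, -0.0700, 0)
Detected image corners:
  c0 = (308.318163, 390.294054) px
  c1 = (409.351273, 377.615905) px
  c2 = (397.654787, 258.918552) px
  c3 = (298.988975, 266.027761) px
Planar DLT: solve 8×8 A·h = b for H (H[2,2]=1):
  H  [+823.04752 +3.82109 +354.59074]
  H  [+30.12616 +801.97601 +322.24712]
  H  [+0.31098 -0.20209 +1.00000]
B = K⁻¹H; ‖b₁‖=1.181225, ‖b₂‖=1.181225; λ = 2/(‖b₁‖+‖b₂‖) = 0.846579, sign → tz>0 ⇒ λ=+0.846579
r₁ = λ·B[:,0] = (+0.96363,-0.04598,+0.26327); r₂ = λ·B[:,1] = (+0.09354,+0.98081,-0.17109)
r₃ = r₁×r₂ = (-0.25035,+0.18949,+0.94943); SVD([r₁ r₂ r₃]) → R = UVᵀ:
  R  [+0.96363 +0.09354 -0.25035]
  R  [-0.04598 +0.98081 +0.18949]
  R  [+0.26327 -0.17109 +0.94943]
t = (+0.03620, +0.11302, +0.84658) m
tr R = 2.893862; θ = arccos((tr R − 1)/2) = 0.327246 rad = 18.750°
axis k = ((R−Rᵀ)₃₂, (R−Rᵀ)₁₃, (R−Rᵀ)₂₁) / (2 sinθ) = (-0.560877, -0.798950, -0.217015)
rvec = θ·k = (-0.183545, -0.261453, -0.071017)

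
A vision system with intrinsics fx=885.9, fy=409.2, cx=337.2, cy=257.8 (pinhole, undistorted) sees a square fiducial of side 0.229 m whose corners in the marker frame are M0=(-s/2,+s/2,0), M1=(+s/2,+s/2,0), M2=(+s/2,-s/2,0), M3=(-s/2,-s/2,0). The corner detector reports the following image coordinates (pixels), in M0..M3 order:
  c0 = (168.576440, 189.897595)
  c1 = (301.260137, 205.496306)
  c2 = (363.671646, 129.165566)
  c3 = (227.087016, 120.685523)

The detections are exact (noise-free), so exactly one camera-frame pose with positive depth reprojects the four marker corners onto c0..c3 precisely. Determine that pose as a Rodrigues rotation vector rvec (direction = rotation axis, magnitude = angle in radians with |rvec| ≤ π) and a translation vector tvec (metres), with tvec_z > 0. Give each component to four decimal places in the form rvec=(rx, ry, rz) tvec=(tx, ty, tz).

Intrinsics K: fx=885.9, fy=409.2, cx=337.2, cy=257.8
Marker side s = 0.229 m; corners in marker frame (Z=0):
  M0 = (-0.1145, +0.1145, 0)
  M1 = (+0.1145, +0.1145, 0)
  M2 = (+0.1145, -0.1145, 0)
  M3 = (-0.1145, -0.1145, 0)
Detected image corners:
  c0 = (168.576440, 189.897595) px
  c1 = (301.260137, 205.496306) px
  c2 = (363.671646, 129.165566) px
  c3 = (227.087016, 120.685523) px
Planar DLT: solve 8×8 A·h = b for H (H[2,2]=1):
  H  [+477.38401 -279.73387 +262.14419]
  H  [-14.81973 +307.23049 +160.77048]
  H  [-0.41711 -0.06079 +1.00000]
B = K⁻¹H; ‖b₁‖=0.843809, ‖b₂‖=0.843809; λ = 2/(‖b₁‖+‖b₂‖) = 1.185103, sign → tz>0 ⇒ λ=+1.185103
r₁ = λ·B[:,0] = (+0.82677,+0.26851,-0.49432); r₂ = λ·B[:,1] = (-0.34679,+0.93517,-0.07204)
r₃ = r₁×r₂ = (+0.44293,+0.23099,+0.86629); SVD([r₁ r₂ r₃]) → R = UVᵀ:
  R  [+0.82677 -0.34679 +0.44293]
  R  [+0.26851 +0.93517 +0.23099]
  R  [-0.49432 -0.07204 +0.86629]
t = (-0.10041, -0.28101, +1.18510) m
tr R = 2.628229; θ = arccos((tr R − 1)/2) = 0.619594 rad = 35.500°
axis k = ((R−Rᵀ)₃₂, (R−Rᵀ)₁₃, (R−Rᵀ)₂₁) / (2 sinθ) = (-0.260918, +0.807000, +0.529786)
rvec = θ·k = (-0.161663, +0.500012, +0.328252)

rvec=(-0.1617, 0.5000, 0.3283) tvec=(-0.1004, -0.2810, 1.1851)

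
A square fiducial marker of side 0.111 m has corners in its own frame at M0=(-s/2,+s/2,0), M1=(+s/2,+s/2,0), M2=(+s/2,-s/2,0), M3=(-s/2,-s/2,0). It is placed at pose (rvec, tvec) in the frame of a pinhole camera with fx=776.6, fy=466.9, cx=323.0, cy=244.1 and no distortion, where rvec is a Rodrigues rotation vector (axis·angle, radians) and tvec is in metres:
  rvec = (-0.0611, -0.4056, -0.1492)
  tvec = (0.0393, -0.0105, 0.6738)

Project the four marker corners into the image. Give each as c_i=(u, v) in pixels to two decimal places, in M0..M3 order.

Intrinsics K: fx=776.6, fy=466.9, cx=323.0, cy=244.1
Marker side s = 0.111 m; corners in marker frame (Z=0):
  M0 = (-0.0555, +0.0555, 0)
  M1 = (+0.0555, +0.0555, 0)
  M2 = (+0.0555, -0.0555, 0)
  M3 = (-0.0555, -0.0555, 0)
rvec = (-0.0611, -0.4056, -0.1492), |rvec| = θ = 0.43647 rad = 25.008°
Rodrigues: sinθ=0.42274, 1−cosθ=0.09375; R = I + sinθ·[k]× + (1−cosθ)·[k]×²:
    [+0.90809 +0.15670 -0.38836]
    [-0.13231 +0.98721 +0.08896]
    [+0.39733 -0.02940 +0.91720]
t = (0.0393, -0.0105, 0.6738) m
M0: Pc = R·M0+t = (-0.00240, +0.05163, +0.65012); u = 776.6·(-0.00240)/0.65012 + 323.0 = 320.1309, v = 466.9·(+0.05163)/0.65012 + 244.1 = 281.1820
M1: Pc = R·M1+t = (+0.09840, +0.03695, +0.69422); u = 776.6·(+0.09840)/0.69422 + 323.0 = 433.0720, v = 466.9·(+0.03695)/0.69422 + 244.1 = 268.9486
M2: Pc = R·M2+t = (+0.08100, -0.07263, +0.69748); u = 776.6·(+0.08100)/0.69748 + 323.0 = 413.1900, v = 466.9·(-0.07263)/0.69748 + 244.1 = 195.4787
M3: Pc = R·M3+t = (-0.01980, -0.05795, +0.65338); u = 776.6·(-0.01980)/0.65338 + 323.0 = 299.4708, v = 466.9·(-0.05795)/0.65338 + 244.1 = 202.6917

c0=(320.13, 281.18) c1=(433.07, 268.95) c2=(413.19, 195.48) c3=(299.47, 202.69)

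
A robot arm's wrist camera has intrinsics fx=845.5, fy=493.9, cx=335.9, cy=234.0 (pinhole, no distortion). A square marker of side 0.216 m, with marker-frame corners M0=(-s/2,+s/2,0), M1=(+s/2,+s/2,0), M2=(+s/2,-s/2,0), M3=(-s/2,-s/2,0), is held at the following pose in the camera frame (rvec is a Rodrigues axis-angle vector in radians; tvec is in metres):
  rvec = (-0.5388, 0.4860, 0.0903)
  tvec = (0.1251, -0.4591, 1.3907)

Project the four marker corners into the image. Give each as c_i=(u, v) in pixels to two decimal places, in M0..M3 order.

c0=(340.33, 105.43) c1=(465.77, 91.84) c2=(483.54, 36.49) c3=(365.45, 52.90)

Intrinsics K: fx=845.5, fy=493.9, cx=335.9, cy=234.0
Marker side s = 0.216 m; corners in marker frame (Z=0):
  M0 = (-0.1080, +0.1080, 0)
  M1 = (+0.1080, +0.1080, 0)
  M2 = (+0.1080, -0.1080, 0)
  M3 = (-0.1080, -0.1080, 0)
rvec = (-0.5388, 0.4860, 0.0903), |rvec| = θ = 0.73120 rad = 41.895°
Rodrigues: sinθ=0.66776, 1−cosθ=0.25563; R = I + sinθ·[k]× + (1−cosθ)·[k]×²:
    [+0.88317 -0.20766 +0.42057]
    [-0.04273 +0.85730 +0.51304]
    [-0.46710 -0.47107 +0.74827]
t = (0.1251, -0.4591, 1.3907) m
M0: Pc = R·M0+t = (+0.00729, -0.36190, +1.39027); u = 845.5·(+0.00729)/1.39027 + 335.9 = 340.3333, v = 493.9·(-0.36190)/1.39027 + 234.0 = 105.4347
M1: Pc = R·M1+t = (+0.19805, -0.37113, +1.28938); u = 845.5·(+0.19805)/1.28938 + 335.9 = 465.7731, v = 493.9·(-0.37113)/1.28938 + 234.0 = 91.8389
M2: Pc = R·M2+t = (+0.24291, -0.55630, +1.39113); u = 845.5·(+0.24291)/1.39113 + 335.9 = 483.5359, v = 493.9·(-0.55630)/1.39113 + 234.0 = 36.4926
M3: Pc = R·M3+t = (+0.05215, -0.54707, +1.49202); u = 845.5·(+0.05215)/1.49202 + 335.9 = 365.4496, v = 493.9·(-0.54707)/1.49202 + 234.0 = 52.9038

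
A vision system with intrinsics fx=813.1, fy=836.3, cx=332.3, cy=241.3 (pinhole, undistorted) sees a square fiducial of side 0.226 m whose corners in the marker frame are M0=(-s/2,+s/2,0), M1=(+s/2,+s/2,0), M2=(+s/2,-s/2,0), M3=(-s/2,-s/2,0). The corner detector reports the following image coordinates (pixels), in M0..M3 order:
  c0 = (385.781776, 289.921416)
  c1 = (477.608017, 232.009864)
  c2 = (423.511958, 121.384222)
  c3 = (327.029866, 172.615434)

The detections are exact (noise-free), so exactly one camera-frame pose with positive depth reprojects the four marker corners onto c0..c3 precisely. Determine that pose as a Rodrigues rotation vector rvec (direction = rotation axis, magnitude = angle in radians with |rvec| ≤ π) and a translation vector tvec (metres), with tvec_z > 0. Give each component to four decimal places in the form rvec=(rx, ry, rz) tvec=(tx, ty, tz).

Intrinsics K: fx=813.1, fy=836.3, cx=332.3, cy=241.3
Marker side s = 0.226 m; corners in marker frame (Z=0):
  M0 = (-0.1130, +0.1130, 0)
  M1 = (+0.1130, +0.1130, 0)
  M2 = (+0.1130, -0.1130, 0)
  M3 = (-0.1130, -0.1130, 0)
Detected image corners:
  c0 = (385.781776, 289.921416) px
  c1 = (477.608017, 232.009864) px
  c2 = (423.511958, 121.384222) px
  c3 = (327.029866, 172.615434) px
Planar DLT: solve 8×8 A·h = b for H (H[2,2]=1):
  H  [+530.71781 +269.20195 +405.14507]
  H  [-183.83248 +513.84514 +203.42739]
  H  [+0.28295 +0.04924 +1.00000]
B = K⁻¹H; ‖b₁‖=0.677777, ‖b₂‖=0.677777; λ = 2/(‖b₁‖+‖b₂‖) = 1.475410, sign → tz>0 ⇒ λ=+1.475410
r₁ = λ·B[:,0] = (+0.79240,-0.44477,+0.41746); r₂ = λ·B[:,1] = (+0.45879,+0.88557,+0.07265)
r₃ = r₁×r₂ = (-0.40200,+0.13396,+0.90579); SVD([r₁ r₂ r₃]) → R = UVᵀ:
  R  [+0.79240 +0.45879 -0.40200]
  R  [-0.44477 +0.88557 +0.13396]
  R  [+0.41746 +0.07265 +0.90579]
t = (+0.13218, -0.06682, +1.47541) m
tr R = 2.583761; θ = arccos((tr R − 1)/2) = 0.656914 rad = 37.638°
axis k = ((R−Rᵀ)₃₂, (R−Rᵀ)₁₃, (R−Rᵀ)₂₁) / (2 sinθ) = (-0.050198, -0.670948, -0.739803)
rvec = θ·k = (-0.032976, -0.440756, -0.485987)

rvec=(-0.0330, -0.4408, -0.4860) tvec=(0.1322, -0.0668, 1.4754)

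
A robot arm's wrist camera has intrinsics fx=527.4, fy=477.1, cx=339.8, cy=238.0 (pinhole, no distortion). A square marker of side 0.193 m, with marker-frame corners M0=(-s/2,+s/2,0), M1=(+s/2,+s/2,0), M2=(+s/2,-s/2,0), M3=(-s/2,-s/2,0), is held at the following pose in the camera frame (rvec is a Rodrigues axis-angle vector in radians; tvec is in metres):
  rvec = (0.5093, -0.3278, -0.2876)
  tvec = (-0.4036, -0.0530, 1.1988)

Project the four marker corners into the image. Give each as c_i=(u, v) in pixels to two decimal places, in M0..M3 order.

Intrinsics K: fx=527.4, fy=477.1, cx=339.8, cy=238.0
Marker side s = 0.193 m; corners in marker frame (Z=0):
  M0 = (-0.0965, +0.0965, 0)
  M1 = (+0.0965, +0.0965, 0)
  M2 = (+0.0965, -0.0965, 0)
  M3 = (-0.0965, -0.0965, 0)
rvec = (0.5093, -0.3278, -0.2876), |rvec| = θ = 0.67049 rad = 38.416°
Rodrigues: sinθ=0.62137, 1−cosθ=0.21648; R = I + sinθ·[k]× + (1−cosθ)·[k]×²:
    [+0.90843 +0.18614 -0.37432]
    [-0.34692 +0.83526 -0.42659]
    [+0.23325 +0.51739 +0.82335]
t = (-0.4036, -0.0530, 1.1988) m
M0: Pc = R·M0+t = (-0.47330, +0.06108, +1.22622); u = 527.4·(-0.47330)/1.22622 + 339.8 = 136.2321, v = 477.1·(+0.06108)/1.22622 + 238.0 = 261.7655
M1: Pc = R·M1+t = (-0.29797, -0.00588, +1.27124); u = 527.4·(-0.29797)/1.27124 + 339.8 = 216.1788, v = 477.1·(-0.00588)/1.27124 + 238.0 = 235.7950
M2: Pc = R·M2+t = (-0.33390, -0.16708, +1.17138); u = 527.4·(-0.33390)/1.17138 + 339.8 = 189.4660, v = 477.1·(-0.16708)/1.17138 + 238.0 = 169.9484
M3: Pc = R·M3+t = (-0.50923, -0.10012, +1.12636); u = 527.4·(-0.50923)/1.12636 + 339.8 = 101.3641, v = 477.1·(-0.10012)/1.12636 + 238.0 = 195.5896

c0=(136.23, 261.77) c1=(216.18, 235.79) c2=(189.47, 169.95) c3=(101.36, 195.59)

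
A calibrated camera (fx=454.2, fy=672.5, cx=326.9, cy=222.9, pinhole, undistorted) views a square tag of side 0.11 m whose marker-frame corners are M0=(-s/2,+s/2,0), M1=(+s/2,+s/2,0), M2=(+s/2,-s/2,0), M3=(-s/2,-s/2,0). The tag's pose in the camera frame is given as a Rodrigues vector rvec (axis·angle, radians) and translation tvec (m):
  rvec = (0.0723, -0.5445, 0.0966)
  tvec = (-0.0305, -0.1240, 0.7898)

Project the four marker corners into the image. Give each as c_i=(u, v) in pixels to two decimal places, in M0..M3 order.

Intrinsics K: fx=454.2, fy=672.5, cx=326.9, cy=222.9
Marker side s = 0.11 m; corners in marker frame (Z=0):
  M0 = (-0.0550, +0.0550, 0)
  M1 = (+0.0550, +0.0550, 0)
  M2 = (+0.0550, -0.0550, 0)
  M3 = (-0.0550, -0.0550, 0)
rvec = (0.0723, -0.5445, 0.0966), |rvec| = θ = 0.55771 rad = 31.954°
Rodrigues: sinθ=0.52924, 1−cosθ=0.15153; R = I + sinθ·[k]× + (1−cosθ)·[k]×²:
    [+0.85102 -0.11085 -0.51331]
    [+0.07249 +0.99291 -0.09423]
    [+0.52011 +0.04299 +0.85302]
t = (-0.0305, -0.1240, 0.7898) m
M0: Pc = R·M0+t = (-0.08340, -0.07338, +0.76356); u = 454.2·(-0.08340)/0.76356 + 326.9 = 277.2883, v = 672.5·(-0.07338)/0.76356 + 222.9 = 158.2735
M1: Pc = R·M1+t = (+0.01021, -0.06540, +0.82077); u = 454.2·(+0.01021)/0.82077 + 326.9 = 332.5496, v = 672.5·(-0.06540)/0.82077 + 222.9 = 169.3118
M2: Pc = R·M2+t = (+0.02240, -0.17462, +0.81604); u = 454.2·(+0.02240)/0.81604 + 326.9 = 339.3690, v = 672.5·(-0.17462)/0.81604 + 222.9 = 78.9933
M3: Pc = R·M3+t = (-0.07121, -0.18260, +0.75883); u = 454.2·(-0.07121)/0.75883 + 326.9 = 284.2775, v = 672.5·(-0.18260)/0.75883 + 222.9 = 61.0766

c0=(277.29, 158.27) c1=(332.55, 169.31) c2=(339.37, 78.99) c3=(284.28, 61.08)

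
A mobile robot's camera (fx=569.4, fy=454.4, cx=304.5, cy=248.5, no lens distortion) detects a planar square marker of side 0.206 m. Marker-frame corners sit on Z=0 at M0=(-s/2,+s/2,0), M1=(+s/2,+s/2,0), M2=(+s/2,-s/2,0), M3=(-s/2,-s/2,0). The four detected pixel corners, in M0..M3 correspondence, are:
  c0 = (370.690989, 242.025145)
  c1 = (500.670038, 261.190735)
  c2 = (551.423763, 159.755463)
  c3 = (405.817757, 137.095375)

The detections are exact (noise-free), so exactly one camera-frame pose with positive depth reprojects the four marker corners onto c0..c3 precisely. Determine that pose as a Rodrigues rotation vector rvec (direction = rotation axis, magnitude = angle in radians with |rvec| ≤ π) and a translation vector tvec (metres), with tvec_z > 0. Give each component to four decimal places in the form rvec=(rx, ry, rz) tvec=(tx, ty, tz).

rvec=(0.4918, 0.0040, 0.1877) tvec=(0.2212, -0.0830, 0.8299)

Intrinsics K: fx=569.4, fy=454.4, cx=304.5, cy=248.5
Marker side s = 0.206 m; corners in marker frame (Z=0):
  M0 = (-0.1030, +0.1030, 0)
  M1 = (+0.1030, +0.1030, 0)
  M2 = (+0.1030, -0.1030, 0)
  M3 = (-0.1030, -0.1030, 0)
Detected image corners:
  c0 = (370.690989, 242.025145) px
  c1 = (500.670038, 261.190735) px
  c2 = (551.423763, 159.755463) px
  c3 = (405.817757, 137.095375) px
Planar DLT: solve 8×8 A·h = b for H (H[2,2]=1):
  H  [+689.39802 +50.11176 +456.25152]
  H  [+110.96198 +614.05486 +203.07793]
  H  [+0.04968 +0.56601 +1.00000]
B = K⁻¹H; ‖b₁‖=1.204922, ‖b₂‖=1.204922; λ = 2/(‖b₁‖+‖b₂‖) = 0.829929, sign → tz>0 ⇒ λ=+0.829929
r₁ = λ·B[:,0] = (+0.98278,+0.18011,+0.04124); r₂ = λ·B[:,1] = (-0.17817,+0.86463,+0.46975)
r₃ = r₁×r₂ = (+0.04896,-0.46901,+0.88184); SVD([r₁ r₂ r₃]) → R = UVᵀ:
  R  [+0.98278 -0.17817 +0.04896]
  R  [+0.18011 +0.86463 -0.46901]
  R  [+0.04124 +0.46975 +0.88184]
t = (+0.22119, -0.08296, +0.82993) m
tr R = 2.729248; θ = arccos((tr R − 1)/2) = 0.526394 rad = 30.160°
axis k = ((R−Rᵀ)₃₂, (R−Rᵀ)₁₃, (R−Rᵀ)₂₁) / (2 sinθ) = (+0.934241, +0.007683, +0.356559)
rvec = θ·k = (+0.491779, +0.004044, +0.187691)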